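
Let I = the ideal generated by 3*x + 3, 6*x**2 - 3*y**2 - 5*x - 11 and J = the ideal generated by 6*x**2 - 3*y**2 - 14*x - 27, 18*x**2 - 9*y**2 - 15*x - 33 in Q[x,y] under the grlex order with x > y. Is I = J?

No, the ideals differ.

Equality of ideals is decidable: compute both reduced Gröbner bases (unique for the ordering) and check whether they agree.
Buchberger on the first generating set:
f_1 = 3*x + 3, LT = x.
f_2 = 6*x**2 - 3*y**2 - 5*x - 11, LT = x**2.

S(f_1,f_2): lcm = x**2. S = 1/2*y**2 + 11/6*x + 11/6.
  reduce S modulo (f_1, f_2):
  remainder 1/2*y**2 ≠ 0; add g_3 = 1/2*y**2 to the basis.

The other S-polynomials (S(f_1,g_3), S(f_2,g_3)) all reduce to 0 modulo the current basis, so we have a Gröbner basis.
Inter-reduce: drop elements whose leading term is divisible by another's, tail-reduce, and make monic.
Reduced Gröbner basis: {y**2, x + 1}.

Buchberger on the second generating set:
h_1 = 6*x**2 - 3*y**2 - 14*x - 27, LT = x**2.
h_2 = 18*x**2 - 9*y**2 - 15*x - 33, LT = x**2.

S(h_1,h_2): lcm = x**2. S = -3/2*x - 8/3.
  reduce S modulo (h_1, h_2):
  remainder -3/2*x - 8/3 ≠ 0; add k_3 = -3/2*x - 8/3 to the basis.

S(h_1,k_3): lcm = x**2. S = -1/2*y**2 - 37/9*x - 9/2.
  reduce S modulo (h_1, h_2, k_3):
  remainder -1/2*y**2 + 455/162 ≠ 0; add k_4 = -1/2*y**2 + 455/162 to the basis.

The other S-polynomials (S(h_2,k_3), S(h_1,k_4), S(h_2,k_4), S(k_3,k_4)) all reduce to 0 modulo the current basis, so we have a Gröbner basis.
Inter-reduce: drop elements whose leading term is divisible by another's, tail-reduce, and make monic.
Reduced Gröbner basis: {y**2 - 455/81, x + 16/9}.

Since the reduced bases disagree, the two ideals are not the same.
The same test decides containment: I ⊆ J iff every generator of I reduces to 0 modulo a Gröbner basis of J.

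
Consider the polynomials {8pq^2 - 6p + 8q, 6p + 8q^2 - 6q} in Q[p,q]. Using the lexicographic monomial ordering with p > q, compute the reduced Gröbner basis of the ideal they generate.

G = {p + 4/3q^2 - q, q^4 - 3/4q^3 - 3/4q^2 - 3/16q}

f_1 = 8pq^2 - 6p + 8q, LT = pq^2.
f_2 = 6p + 8q^2 - 6q, LT = p.

S(f_1,f_2): lcm = pq^2. S = -3/4p - 4/3q^4 + q^3 + q.
  reduce S modulo (f_1, f_2):
  remainder -4/3q^4 + q^3 + q^2 + 1/4q ≠ 0; add g_3 = -4/3q^4 + q^3 + q^2 + 1/4q to the basis.

The other S-polynomials (S(f_1,g_3), S(f_2,g_3)) all reduce to 0 modulo the current basis, so we have a Gröbner basis.
Inter-reduce: drop elements whose leading term is divisible by another's, tail-reduce, and make monic.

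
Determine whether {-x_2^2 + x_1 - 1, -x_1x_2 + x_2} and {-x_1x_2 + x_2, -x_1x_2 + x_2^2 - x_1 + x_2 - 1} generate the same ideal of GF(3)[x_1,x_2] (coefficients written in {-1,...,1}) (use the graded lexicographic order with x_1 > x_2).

For a fixed monomial order, each ideal has a unique reduced Gröbner basis; comparing bases decides equality.
Buchberger on the first generating set:
f_1 = -x_2^2 + x_1 - 1, LT = x_2^2.
f_2 = -x_1x_2 + x_2, LT = x_1x_2.

S(f_1,f_2): lcm = x_1x_2^2. S = -x_1^2 + x_2^2 + x_1.
  reduce S modulo (f_1, f_2):
  remainder -x_1^2 - x_1 - 1 ≠ 0; add g_3 = -x_1^2 - x_1 - 1 to the basis.

The other S-polynomials (S(f_1,g_3), S(f_2,g_3)) all reduce to 0 modulo the current basis, so we have a Gröbner basis.
Inter-reduce: drop elements whose leading term is divisible by another's, tail-reduce, and make monic.
Reduced Gröbner basis: {x_1^2 + x_1 + 1, x_1x_2 - x_2, x_2^2 - x_1 + 1}.

Buchberger on the second generating set:
h_1 = -x_1x_2 + x_2, LT = x_1x_2.
h_2 = -x_1x_2 + x_2^2 - x_1 + x_2 - 1, LT = x_1x_2.

S(h_1,h_2): lcm = x_1x_2. S = x_2^2 - x_1 - 1.
  reduce S modulo (h_1, h_2):
  remainder x_2^2 - x_1 - 1 ≠ 0; add k_3 = x_2^2 - x_1 - 1 to the basis.

S(h_1,k_3): lcm = x_1x_2^2. S = x_1^2 - x_2^2 + x_1.
  reduce S modulo (h_1, h_2, k_3):
  remainder x_1^2 - 1 ≠ 0; add k_4 = x_1^2 - 1 to the basis.

The other S-polynomials (S(h_2,k_3), S(h_1,k_4), S(h_2,k_4), S(k_3,k_4)) all reduce to 0 modulo the current basis, so we have a Gröbner basis.
Inter-reduce: drop elements whose leading term is divisible by another's, tail-reduce, and make monic.
Reduced Gröbner basis: {x_1^2 - 1, x_1x_2 - x_2, x_2^2 - x_1 - 1}.

The bases are distinct; the ideals are different.

No, the ideals differ.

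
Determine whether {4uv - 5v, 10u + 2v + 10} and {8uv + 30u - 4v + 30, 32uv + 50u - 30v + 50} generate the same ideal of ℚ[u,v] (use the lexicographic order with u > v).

Yes, the ideals are equal.

Equality of ideals is decidable: compute both reduced Gröbner bases (unique for the ordering) and check whether they agree.
Buchberger on the first generating set:
f_1 = 4uv - 5v, LT = uv.
f_2 = 10u + 2v + 10, LT = u.

S(f_1,f_2): lcm = uv. S = -⅕v² - 9/4v.
  leading term v²: no divisor's leading term divides it; move -⅕v² to the remainder.
  leading term v: no divisor's leading term divides it; move -9/4v to the remainder.
  remainder -⅕v² - 9/4v ≠ 0; add g_3 = -⅕v² - 9/4v to the basis.

The other S-polynomials (S(f_1,g_3), S(f_2,g_3)) all reduce to 0 modulo the current basis, so we have a Gröbner basis.
Inter-reduce: drop elements whose leading term is divisible by another's, tail-reduce, and make monic.
Reduced Gröbner basis: {u + ⅕v + 1, v² + 45/4v}.

Buchberger on the second generating set:
h_1 = 8uv + 30u - 4v + 30, LT = uv.
h_2 = 32uv + 50u - 30v + 50, LT = uv.

S(h_1,h_2): lcm = uv. S = 35/16u + 7/16v + 35/16.
  leading term u: no divisor's leading term divides it; move 35/16u to the remainder.
  leading term v: no divisor's leading term divides it; move 7/16v to the remainder.
  leading term 1: no divisor's leading term divides it; move 35/16 to the remainder.
  remainder 35/16u + 7/16v + 35/16 ≠ 0; add k_3 = 35/16u + 7/16v + 35/16 to the basis.

S(h_1,k_3): lcm = uv. S = 15/4u - ⅕v² - 3/2v + 15/4.
  leading term u: subtract (12/7)·k_3 from 15/4u - ⅕v² - 3/2v + 15/4 → -⅕v² - 9/4v
  leading term v²: no divisor's leading term divides it; move -⅕v² to the remainder.
  leading term v: no divisor's leading term divides it; move -9/4v to the remainder.
  remainder -⅕v² - 9/4v ≠ 0; add k_4 = -⅕v² - 9/4v to the basis.

The other S-polynomials (S(h_2,k_3), S(h_1,k_4), S(h_2,k_4), S(k_3,k_4)) all reduce to 0 modulo the current basis, so we have a Gröbner basis.
Inter-reduce: drop elements whose leading term is divisible by another's, tail-reduce, and make monic.
Reduced Gröbner basis: {u + ⅕v + 1, v² + 45/4v}.

Same reduced basis, so the two generating sets span the same ideal.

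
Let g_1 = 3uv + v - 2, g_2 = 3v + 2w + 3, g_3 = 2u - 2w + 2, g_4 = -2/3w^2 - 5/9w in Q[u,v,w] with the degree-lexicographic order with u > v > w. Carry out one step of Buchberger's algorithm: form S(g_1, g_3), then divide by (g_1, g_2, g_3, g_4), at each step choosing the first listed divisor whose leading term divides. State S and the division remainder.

lcm(LM(g_1), LM(g_3)) = uv.
S = (lcm/LT(g_1))·g_1 − (lcm/LT(g_3))·g_3 = vw - 2/3v - 2/3.
Reduce S modulo (g_1, g_2, g_3, g_4) in that order:
  leading term vw: subtract (1/3w)·g_2 from vw - 2/3v - 2/3 → -2/3w^2 - 2/3v - w - 2/3
  leading term w^2: subtract (1)·g_4 from -2/3w^2 - 2/3v - w - 2/3 → -2/3v - 4/9w - 2/3
  leading term v: subtract (-2/9)·g_2 from -2/3v - 4/9w - 2/3 → 0
The remainder is 0, so this S-polynomial contributes no new basis element.

S(g_1, g_3) = vw - 2/3v - 2/3; remainder on division = 0.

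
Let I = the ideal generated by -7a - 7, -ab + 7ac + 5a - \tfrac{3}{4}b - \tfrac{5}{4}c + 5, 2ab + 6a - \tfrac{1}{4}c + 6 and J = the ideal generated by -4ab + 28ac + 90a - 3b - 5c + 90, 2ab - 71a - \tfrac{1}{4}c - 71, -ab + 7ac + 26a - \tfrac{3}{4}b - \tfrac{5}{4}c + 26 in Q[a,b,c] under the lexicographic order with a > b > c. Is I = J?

Yes, the ideals are equal.

Two ideals are equal iff their reduced Gröbner bases coincide (the reduced basis is unique for a fixed ordering).
Buchberger on the first generating set:
f_1 = -7a - 7, LT = a.
f_2 = -ab + 7ac + 5a - \tfrac{3}{4}b - \tfrac{5}{4}c + 5, LT = ab.
f_3 = 2ab + 6a - \tfrac{1}{4}c + 6, LT = ab.

S(f_1,f_2): lcm = ab. S = 7ac + 5a + \tfrac{1}{4}b - \tfrac{5}{4}c + 5.
  reduce S modulo (f_1, f_2, f_3):
  remainder \tfrac{1}{4}b - \tfrac{33}{4}c ≠ 0; add g_4 = \tfrac{1}{4}b - \tfrac{33}{4}c to the basis.

S(f_1,f_3): lcm = ab. S = -3a + b + \tfrac{1}{8}c - 3.
  reduce S modulo (f_1, f_2, f_3, g_4):
  remainder \tfrac{265}{8}c ≠ 0; add g_5 = \tfrac{265}{8}c to the basis.

The other S-polynomials (S(f_2,f_3), S(f_1,g_4), S(f_2,g_4), S(f_3,g_4), S(f_1,g_5), S(f_2,g_5), S(f_3,g_5), S(g_4,g_5)) all reduce to 0 modulo the current basis, so we have a Gröbner basis.
Inter-reduce: drop elements whose leading term is divisible by another's, tail-reduce, and make monic.
Reduced Gröbner basis: {a + 1, b, c}.

Buchberger on the second generating set:
h_1 = -4ab + 28ac + 90a - 3b - 5c + 90, LT = ab.
h_2 = 2ab - 71a - \tfrac{1}{4}c - 71, LT = ab.
h_3 = -ab + 7ac + 26a - \tfrac{3}{4}b - \tfrac{5}{4}c + 26, LT = ab.

S(h_1,h_2): lcm = ab. S = -7ac + 13a + \tfrac{3}{4}b + \tfrac{11}{8}c + 13.
  reduce S modulo (h_1, h_2, h_3):
  remainder -7ac + 13a + \tfrac{3}{4}b + \tfrac{11}{8}c + 13 ≠ 0; add k_4 = -7ac + 13a + \tfrac{3}{4}b + \tfrac{11}{8}c + 13 to the basis.

S(h_1,h_3): lcm = ab. S = \tfrac{7}{2}a + \tfrac{7}{2}.
  reduce S modulo (h_1, h_2, h_3, k_4):
  remainder \tfrac{7}{2}a + \tfrac{7}{2} ≠ 0; add k_5 = \tfrac{7}{2}a + \tfrac{7}{2} to the basis.

S(h_1,k_4): lcm = abc. S = \tfrac{13}{7}ab - 7ac^{2} - \tfrac{45}{2}ac + \tfrac{3}{28}b^{2} + \tfrac{53}{56}bc + \tfrac{13}{7}b + \tfrac{5}{4}c^{2} - \tfrac{45}{2}c.
  reduce S modulo (h_1, h_2, h_3, k_4, k_5):
  remainder \tfrac{3}{28}b^{2} + \tfrac{11}{56}bc - \tfrac{109}{56}b - \tfrac{1}{8}c^{2} - \tfrac{4731}{112}c ≠ 0; add k_6 = \tfrac{3}{28}b^{2} + \tfrac{11}{56}bc - \tfrac{109}{56}b - \tfrac{1}{8}c^{2} - \tfrac{4731}{112}c to the basis.

S(h_3,k_4): lcm = abc. S = \tfrac{13}{7}ab - 7ac^{2} - 26ac + \tfrac{3}{28}b^{2} + \tfrac{53}{56}bc + \tfrac{13}{7}b + \tfrac{5}{4}c^{2} - 26c.
  reduce S modulo (h_1, h_2, h_3, k_4, k_5, k_6):
  remainder -\tfrac{3}{8}b - \tfrac{67}{16}c ≠ 0; add k_7 = -\tfrac{3}{8}b - \tfrac{67}{16}c to the basis.

S(h_1,k_5): lcm = ab. S = -7ac - \tfrac{45}{2}a - \tfrac{1}{4}b + \tfrac{5}{4}c - \tfrac{45}{2}.
  reduce S modulo (h_1, h_2, h_3, k_4, k_5, k_6, k_7):
  remainder \tfrac{265}{24}c ≠ 0; add k_8 = \tfrac{265}{24}c to the basis.

The other S-polynomials (S(h_2,h_3), S(h_2,k_4), S(h_2,k_5), S(h_3,k_5), S(k_4,k_5), S(h_1,k_6), S(h_2,k_6), S(h_3,k_6), S(k_4,k_6), S(k_5,k_6), S(h_1,k_7), S(h_2,k_7), S(h_3,k_7), S(k_4,k_7), S(k_5,k_7), S(k_6,k_7), S(h_1,k_8), S(h_2,k_8), S(h_3,k_8), S(k_4,k_8), S(k_5,k_8), S(k_6,k_8), S(k_7,k_8)) all reduce to 0 modulo the current basis, so we have a Gröbner basis.
Inter-reduce: drop elements whose leading term is divisible by another's, tail-reduce, and make monic.
Reduced Gröbner basis: {a + 1, b, c}.

The two bases agree; hence the ideals are identical.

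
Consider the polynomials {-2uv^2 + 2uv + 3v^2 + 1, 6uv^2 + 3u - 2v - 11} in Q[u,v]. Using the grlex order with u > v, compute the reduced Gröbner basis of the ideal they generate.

G = {v^3 - 13/18v^2 - 1/2u - 5/9v + 5/3, u^2 - 23/6v^2 - 46/9u - 67/27v + 295/54, uv + 3/2v^2 + 1/2u - 1/3v - 4/3}

This is the nonlinear analogue of row-reducing a linear system.

f_1 = -2uv^2 + 2uv + 3v^2 + 1, LT = uv^2.
f_2 = 6uv^2 + 3u - 2v - 11, LT = uv^2.

S(f_1,f_2): lcm = uv^2. S = -uv - 3/2v^2 - 1/2u + 1/3v + 4/3.
  leading term uv: no divisor's leading term divides it; move -uv to the remainder.
  leading term v^2: no divisor's leading term divides it; move -3/2v^2 to the remainder.
  leading term u: no divisor's leading term divides it; move -1/2u to the remainder.
  leading term v: no divisor's leading term divides it; move 1/3v to the remainder.
  leading term 1: no divisor's leading term divides it; move 4/3 to the remainder.
  remainder -uv - 3/2v^2 - 1/2u + 1/3v + 4/3 ≠ 0; add g_3 = -uv - 3/2v^2 - 1/2u + 1/3v + 4/3 to the basis.

S(f_1,g_3): lcm = uv^2. S = -3/2v^3 - 3/2uv - 7/6v^2 + 4/3v - 1/2.
  leading term v^3: no divisor's leading term divides it; move -3/2v^3 to the remainder.
  leading term uv: subtract (3/2)·g_3 from -3/2uv - 7/6v^2 + 4/3v - 1/2 → 13/12v^2 + 3/4u + 5/6v - 5/2
  leading term v^2: no divisor's leading term divides it; move 13/12v^2 to the remainder.
  leading term u: no divisor's leading term divides it; move 3/4u to the remainder.
  leading term v: no divisor's leading term divides it; move 5/6v to the remainder.
  leading term 1: no divisor's leading term divides it; move -5/2 to the remainder.
  remainder -3/2v^3 + 13/12v^2 + 3/4u + 5/6v - 5/2 ≠ 0; add g_4 = -3/2v^3 + 13/12v^2 + 3/4u + 5/6v - 5/2 to the basis.

S(f_1,g_4): lcm = uv^3. S = -5/18uv^2 - 3/2v^3 + 1/2u^2 + 5/9uv - 5/3u - 1/2v.
  leading term uv^2: subtract (5/36)·f_1 from -5/18uv^2 - 3/2v^3 + 1/2u^2 + 5/9uv - 5/3u - 1/2v → -3/2v^3 + 1/2u^2 + 5/18uv - 5/12v^2 - 5/3u - 1/2v - 5/36
  leading term v^3: subtract (1)·g_4 from -3/2v^3 + 1/2u^2 + 5/18uv - 5/12v^2 - 5/3u - 1/2v - 5/36 → 1/2u^2 + 5/18uv - 3/2v^2 - 29/12u - 4/3v + 85/36
  leading term u^2: no divisor's leading term divides it; move 1/2u^2 to the remainder.
  leading term uv: subtract (-5/18)·g_3 from 5/18uv - 3/2v^2 - 29/12u - 4/3v + 85/36 → -23/12v^2 - 23/9u - 67/54v + 295/108
  leading term v^2: no divisor's leading term divides it; move -23/12v^2 to the remainder.
  leading term u: no divisor's leading term divides it; move -23/9u to the remainder.
  leading term v: no divisor's leading term divides it; move -67/54v to the remainder.
  leading term 1: no divisor's leading term divides it; move 295/108 to the remainder.
  remainder 1/2u^2 - 23/12v^2 - 23/9u - 67/54v + 295/108 ≠ 0; add g_5 = 1/2u^2 - 23/12v^2 - 23/9u - 67/54v + 295/108 to the basis.

The other S-polynomials (S(f_2,g_3), S(f_2,g_4), S(g_3,g_4), S(f_1,g_5), S(f_2,g_5), S(g_3,g_5), S(g_4,g_5)) all reduce to 0 modulo the current basis, so we have a Gröbner basis.
Inter-reduce: drop elements whose leading term is divisible by another's, tail-reduce, and make monic.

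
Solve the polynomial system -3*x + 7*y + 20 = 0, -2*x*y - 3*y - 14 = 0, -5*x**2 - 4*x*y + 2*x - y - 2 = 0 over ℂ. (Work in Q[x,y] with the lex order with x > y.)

{(2, -2)}

Compute a lex Gröbner basis by Buchberger's algorithm.
f_1 = -3*x + 7*y + 20, LT = x.
f_2 = -2*x*y - 3*y - 14, LT = x*y.
f_3 = -5*x**2 - 4*x*y + 2*x - y - 2, LT = x**2.

S(f_1,f_2): lcm = x*y. S = -7/3*y**2 - 49/6*y - 7.
  leading term y**2: no divisor's leading term divides it; move -7/3*y**2 to the remainder.
  leading term y: no divisor's leading term divides it; move -49/6*y to the remainder.
  leading term 1: no divisor's leading term divides it; move -7 to the remainder.
  remainder -7/3*y**2 - 49/6*y - 7 ≠ 0; add h_4 = -7/3*y**2 - 49/6*y - 7 to the basis.

S(f_1,f_3): lcm = x**2. S = -47/15*x*y - 94/15*x - 1/5*y - 2/5.
  leading term x*y: subtract (47/45*y)·f_1 from -47/15*x*y - 94/15*x - 1/5*y - 2/5 → -94/15*x - 329/45*y**2 - 949/45*y - 2/5
  leading term x: subtract (94/45)·f_1 from -94/15*x - 329/45*y**2 - 949/45*y - 2/5 → -329/45*y**2 - 1607/45*y - 1898/45
  leading term y**2: subtract (47/15)·h_4 from -329/45*y**2 - 1607/45*y - 1898/45 → -911/90*y - 911/45
  leading term y: no divisor's leading term divides it; move -911/90*y to the remainder.
  leading term 1: no divisor's leading term divides it; move -911/45 to the remainder.
  remainder -911/90*y - 911/45 ≠ 0; add h_5 = -911/90*y - 911/45 to the basis.

S(f_2,f_3): lcm = x**2*y. S = -4/5*x*y**2 + 19/10*x*y + 7*x - 1/5*y**2 - 2/5*y.
  leading term x*y**2: subtract (4/15*y**2)·f_1 from -4/5*x*y**2 + 19/10*x*y + 7*x - 1/5*y**2 - 2/5*y → 19/10*x*y + 7*x - 28/15*y**3 - 83/15*y**2 - 2/5*y
  leading term x*y: subtract (-19/30*y)·f_1 from 19/10*x*y + 7*x - 28/15*y**3 - 83/15*y**2 - 2/5*y → 7*x - 28/15*y**3 - 11/10*y**2 + 184/15*y
  leading term x: subtract (-7/3)·f_1 from 7*x - 28/15*y**3 - 11/10*y**2 + 184/15*y → -28/15*y**3 - 11/10*y**2 + 143/5*y + 140/3
  leading term y**3: subtract (4/5*y)·h_4 from -28/15*y**3 - 11/10*y**2 + 143/5*y + 140/3 → 163/30*y**2 + 171/5*y + 140/3
  leading term y**2: subtract (-163/70)·h_4 from 163/30*y**2 + 171/5*y + 140/3 → 911/60*y + 911/30
  leading term y: subtract (-3/2)·h_5 from 911/60*y + 911/30 → 0
  remainder 0.

S(f_1,h_4): leading monomials are coprime, so the S-polynomial reduces to 0 (Buchberger's first criterion).
S(f_2,h_4): lcm = x*y**2. S = -7/2*x*y - 3*x + 3/2*y**2 + 7*y.
  leading term x*y: subtract (7/6*y)·f_1 from -7/2*x*y - 3*x + 3/2*y**2 + 7*y → -3*x - 20/3*y**2 - 49/3*y
  leading term x: subtract (1)·f_1 from -3*x - 20/3*y**2 - 49/3*y → -20/3*y**2 - 70/3*y - 20
  leading term y**2: subtract (20/7)·h_4 from -20/3*y**2 - 70/3*y - 20 → 0
  remainder 0.

S(f_3,h_4): leading monomials are coprime, so the S-polynomial reduces to 0 (Buchberger's first criterion).
S(f_1,h_5): leading monomials are coprime, so the S-polynomial reduces to 0 (Buchberger's first criterion).
S(f_2,h_5): lcm = x*y. S = -2*x + 3/2*y + 7.
  leading term x: subtract (2/3)·f_1 from -2*x + 3/2*y + 7 → -19/6*y - 19/3
  leading term y: subtract (285/911)·h_5 from -19/6*y - 19/3 → 0
  remainder 0.

S(f_3,h_5): leading monomials are coprime, so the S-polynomial reduces to 0 (Buchberger's first criterion).
S(h_4,h_5): lcm = y**2. S = 3/2*y + 3.
  leading term y: subtract (-135/911)·h_5 from 3/2*y + 3 → 0
  remainder 0.

Every S-polynomial of the final basis reduces to 0, so we have a Gröbner basis.
Inter-reduce: drop elements whose leading term is divisible by another's, tail-reduce, and make monic.
Reduced Gröbner basis: {x - 2, y + 2}.

Elimination: the polynomial y + 2 lies in the elimination ideal for y, so y ∈ {-2}. For each such y, the remaining basis elements (now univariate) give the rest of the solution.
  y = -2: the earlier basis element becomes x - 2 = 0, giving x = 2 — point (2, -2).
Substituting each solution back into the original system confirms all equations vanish.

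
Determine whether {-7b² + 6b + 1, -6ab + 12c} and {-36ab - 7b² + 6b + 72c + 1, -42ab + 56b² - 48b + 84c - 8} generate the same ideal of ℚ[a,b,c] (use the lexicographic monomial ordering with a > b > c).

Yes, the ideals are equal.

Two ideals are equal iff their reduced Gröbner bases coincide (the reduced basis is unique for a fixed ordering).
Buchberger on the first generating set:
f_1 = -7b² + 6b + 1, LT = b².
f_2 = -6ab + 12c, LT = ab.

S(f_1,f_2): lcm = ab². S = -6/7ab - 1/7a + 2bc.
  leading term ab: subtract (1/7)·f_2 from -6/7ab - 1/7a + 2bc → -1/7a + 2bc - 12/7c
  leading term a: no divisor's leading term divides it; move -1/7a to the remainder.
  leading term bc: no divisor's leading term divides it; move 2bc to the remainder.
  leading term c: no divisor's leading term divides it; move -12/7c to the remainder.
  remainder -1/7a + 2bc - 12/7c ≠ 0; add g_3 = -1/7a + 2bc - 12/7c to the basis.

The other S-polynomials (S(f_1,g_3), S(f_2,g_3)) all reduce to 0 modulo the current basis, so we have a Gröbner basis.
Inter-reduce: drop elements whose leading term is divisible by another's, tail-reduce, and make monic.
Reduced Gröbner basis: {a - 14bc + 12c, b² - 6/7b - 1/7}.

Buchberger on the second generating set:
h_1 = -36ab - 7b² + 6b + 72c + 1, LT = ab.
h_2 = -42ab + 56b² - 48b + 84c - 8, LT = ab.

S(h_1,h_2): lcm = ab. S = 55/36b² - 55/42b - 55/252.
  leading term b²: no divisor's leading term divides it; move 55/36b² to the remainder.
  leading term b: no divisor's leading term divides it; move -55/42b to the remainder.
  leading term 1: no divisor's leading term divides it; move -55/252 to the remainder.
  remainder 55/36b² - 55/42b - 55/252 ≠ 0; add k_3 = 55/36b² - 55/42b - 55/252 to the basis.

S(h_1,k_3): lcm = ab². S = 6/7ab + 1/7a + 7/36b³ - ⅙b² - 2bc - 1/36b.
  leading term ab: subtract (-1/42)·h_1 from 6/7ab + 1/7a + 7/36b³ - ⅙b² - 2bc - 1/36b → 1/7a + 7/36b³ - ⅓b² - 2bc + 29/252b + 12/7c + 1/42
  leading term a: no divisor's leading term divides it; move 1/7a to the remainder.
  leading term b³: subtract (7/55b)·k_3 from 7/36b³ - ⅓b² - 2bc + 29/252b + 12/7c + 1/42 → -⅙b² - 2bc + 1/7b + 12/7c + 1/42
  leading term b²: subtract (-6/55)·k_3 from -⅙b² - 2bc + 1/7b + 12/7c + 1/42 → -2bc + 12/7c
  leading term bc: no divisor's leading term divides it; move -2bc to the remainder.
  leading term c: no divisor's leading term divides it; move 12/7c to the remainder.
  remainder 1/7a - 2bc + 12/7c ≠ 0; add k_4 = 1/7a - 2bc + 12/7c to the basis.

The other S-polynomials (S(h_2,k_3), S(h_1,k_4), S(h_2,k_4), S(k_3,k_4)) all reduce to 0 modulo the current basis, so we have a Gröbner basis.
Inter-reduce: drop elements whose leading term is divisible by another's, tail-reduce, and make monic.
Reduced Gröbner basis: {a - 14bc + 12c, b² - 6/7b - 1/7}.

Same reduced basis, so the two generating sets span the same ideal.
The choice of monomial ordering does not affect the verdict — as long as both bases are computed under the same ordering, their equality decides ideal equality.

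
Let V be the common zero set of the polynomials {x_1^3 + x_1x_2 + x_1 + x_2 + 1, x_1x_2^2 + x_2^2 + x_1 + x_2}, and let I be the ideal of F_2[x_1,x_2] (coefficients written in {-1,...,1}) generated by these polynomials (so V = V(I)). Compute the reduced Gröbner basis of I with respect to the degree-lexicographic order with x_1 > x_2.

G = {x_1^3 + x_2^2 + x_2, x_2^3 + 1, x_1x_2 + x_2^2 + x_1 + 1}

f_1 = x_1^3 + x_1x_2 + x_1 + x_2 + 1, LT = x_1^3.
f_2 = x_1x_2^2 + x_2^2 + x_1 + x_2, LT = x_1x_2^2.

S(f_1,f_2): lcm = x_1^3x_2^2. S = x_1^2x_2^2 + x_1x_2^3 + x_1^3 + x_1^2x_2 + x_1x_2^2 + x_2^3 + x_2^2.
  leading term x_1^2x_2^2: subtract (x_1)·f_2 from x_1^2x_2^2 + x_1x_2^3 + x_1^3 + x_1^2x_2 + x_1x_2^2 + x_2^3 + x_2^2 → x_1x_2^3 + x_1^3 + x_1^2x_2 + x_2^3 + x_1^2 + x_1x_2 + x_2^2
  leading term x_1x_2^3: subtract (x_2)·f_2 from x_1x_2^3 + x_1^3 + x_1^2x_2 + x_2^3 + x_1^2 + x_1x_2 + x_2^2 → x_1^3 + x_1^2x_2 + x_1^2
  leading term x_1^3: subtract (1)·f_1 from x_1^3 + x_1^2x_2 + x_1^2 → x_1^2x_2 + x_1^2 + x_1x_2 + x_1 + x_2 + 1
  leading term x_1^2x_2: no divisor's leading term divides it; move x_1^2x_2 to the remainder.
  leading term x_1^2: no divisor's leading term divides it; move x_1^2 to the remainder.
  leading term x_1x_2: no divisor's leading term divides it; move x_1x_2 to the remainder.
  leading term x_1: no divisor's leading term divides it; move x_1 to the remainder.
  leading term x_2: no divisor's leading term divides it; move x_2 to the remainder.
  leading term 1: no divisor's leading term divides it; move 1 to the remainder.
  remainder x_1^2x_2 + x_1^2 + x_1x_2 + x_1 + x_2 + 1 ≠ 0; add g_3 = x_1^2x_2 + x_1^2 + x_1x_2 + x_1 + x_2 + 1 to the basis.

S(f_1,g_3): lcm = x_1^3x_2. S = x_1^3 + x_1^2x_2 + x_1x_2^2 + x_1^2 + x_2^2 + x_1 + x_2.
  leading term x_1^3: subtract (1)·f_1 from x_1^3 + x_1^2x_2 + x_1x_2^2 + x_1^2 + x_2^2 + x_1 + x_2 → x_1^2x_2 + x_1x_2^2 + x_1^2 + x_1x_2 + x_2^2 + 1
  leading term x_1^2x_2: subtract (1)·g_3 from x_1^2x_2 + x_1x_2^2 + x_1^2 + x_1x_2 + x_2^2 + 1 → x_1x_2^2 + x_2^2 + x_1 + x_2
  leading term x_1x_2^2: subtract (1)·f_2 from x_1x_2^2 + x_2^2 + x_1 + x_2 → 0
  remainder 0.

S(f_2,g_3): lcm = x_1^2x_2^2. S = x_1^2x_2 + x_1^2 + x_2^2 + x_2.
  leading term x_1^2x_2: subtract (1)·g_3 from x_1^2x_2 + x_1^2 + x_2^2 + x_2 → x_1x_2 + x_2^2 + x_1 + 1
  leading term x_1x_2: no divisor's leading term divides it; move x_1x_2 to the remainder.
  leading term x_2^2: no divisor's leading term divides it; move x_2^2 to the remainder.
  leading term x_1: no divisor's leading term divides it; move x_1 to the remainder.
  leading term 1: no divisor's leading term divides it; move 1 to the remainder.
  remainder x_1x_2 + x_2^2 + x_1 + 1 ≠ 0; add g_4 = x_1x_2 + x_2^2 + x_1 + 1 to the basis.

S(f_1,g_4): lcm = x_1^3x_2. S = x_1^2x_2^2 + x_1^3 + x_1x_2^2 + x_1^2 + x_1x_2 + x_2^2 + x_2.
  leading term x_1^2x_2^2: subtract (x_1)·f_2 from x_1^2x_2^2 + x_1^3 + x_1x_2^2 + x_1^2 + x_1x_2 + x_2^2 + x_2 → x_1^3 + x_2^2 + x_2
  leading term x_1^3: subtract (1)·f_1 from x_1^3 + x_2^2 + x_2 → x_1x_2 + x_2^2 + x_1 + 1
  leading term x_1x_2: subtract (1)·g_4 from x_1x_2 + x_2^2 + x_1 + 1 → 0
  remainder 0.

S(f_2,g_4): lcm = x_1x_2^2. S = x_2^3 + x_1x_2 + x_2^2 + x_1.
  leading term x_2^3: no divisor's leading term divides it; move x_2^3 to the remainder.
  leading term x_1x_2: subtract (1)·g_4 from x_1x_2 + x_2^2 + x_1 → 1
  leading term 1: no divisor's leading term divides it; move 1 to the remainder.
  remainder x_2^3 + 1 ≠ 0; add g_5 = x_2^3 + 1 to the basis.

S(g_3,g_4): lcm = x_1^2x_2. S = x_1x_2^2 + x_1x_2 + x_2 + 1.
  leading term x_1x_2^2: subtract (1)·f_2 from x_1x_2^2 + x_1x_2 + x_2 + 1 → x_1x_2 + x_2^2 + x_1 + 1
  leading term x_1x_2: subtract (1)·g_4 from x_1x_2 + x_2^2 + x_1 + 1 → 0
  remainder 0.

S(f_1,g_5): leading monomials are coprime, so the S-polynomial reduces to 0 (Buchberger's first criterion).
S(f_2,g_5): lcm = x_1x_2^3. S = x_2^3 + x_1x_2 + x_2^2 + x_1.
  leading term x_2^3: subtract (1)·g_5 from x_2^3 + x_1x_2 + x_2^2 + x_1 → x_1x_2 + x_2^2 + x_1 + 1
  leading term x_1x_2: subtract (1)·g_4 from x_1x_2 + x_2^2 + x_1 + 1 → 0
  remainder 0.

S(g_3,g_5): lcm = x_1^2x_2^3. S = x_1^2x_2^2 + x_1x_2^3 + x_1x_2^2 + x_2^3 + x_1^2 + x_2^2.
  leading term x_1^2x_2^2: subtract (x_1)·f_2 from x_1^2x_2^2 + x_1x_2^3 + x_1x_2^2 + x_2^3 + x_1^2 + x_2^2 → x_1x_2^3 + x_2^3 + x_1x_2 + x_2^2
  leading term x_1x_2^3: subtract (x_2)·f_2 from x_1x_2^3 + x_2^3 + x_1x_2 + x_2^2 → 0
  remainder 0.

S(g_4,g_5): lcm = x_1x_2^3. S = x_2^4 + x_1x_2^2 + x_2^2 + x_1.
  leading term x_2^4: subtract (x_2)·g_5 from x_2^4 + x_1x_2^2 + x_2^2 + x_1 → x_1x_2^2 + x_2^2 + x_1 + x_2
  leading term x_1x_2^2: subtract (1)·f_2 from x_1x_2^2 + x_2^2 + x_1 + x_2 → 0
  remainder 0.

Every S-polynomial of the final basis reduces to 0, so we have a Gröbner basis.
Inter-reduce: drop elements whose leading term is divisible by another's, tail-reduce, and make monic.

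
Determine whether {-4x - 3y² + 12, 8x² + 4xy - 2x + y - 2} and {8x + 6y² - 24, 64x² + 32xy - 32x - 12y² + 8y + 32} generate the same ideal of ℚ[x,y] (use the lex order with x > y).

Since reduced Gröbner bases are canonical representatives of ideals under a given ordering, it suffices to compute and compare them.
Buchberger on the first generating set:
f_1 = -4x - 3y² + 12, LT = x.
f_2 = 8x² + 4xy - 2x + y - 2, LT = x².

S(f_1,f_2): lcm = x². S = ¾xy² - ½xy - 11/4x - ⅛y + ¼.
  leading term xy²: subtract (-3/16y²)·f_1 from ¾xy² - ½xy - 11/4x - ⅛y + ¼ → -½xy - 11/4x - 9/16y⁴ + 9/4y² - ⅛y + ¼
  leading term xy: subtract (⅛y)·f_1 from -½xy - 11/4x - 9/16y⁴ + 9/4y² - ⅛y + ¼ → -11/4x - 9/16y⁴ + ⅜y³ + 9/4y² - 13/8y + ¼
  leading term x: subtract (11/16)·f_1 from -11/4x - 9/16y⁴ + ⅜y³ + 9/4y² - 13/8y + ¼ → -9/16y⁴ + ⅜y³ + 69/16y² - 13/8y - 8
  leading term y⁴: no divisor's leading term divides it; move -9/16y⁴ to the remainder.
  leading term y³: no divisor's leading term divides it; move ⅜y³ to the remainder.
  leading term y²: no divisor's leading term divides it; move 69/16y² to the remainder.
  leading term y: no divisor's leading term divides it; move -13/8y to the remainder.
  leading term 1: no divisor's leading term divides it; move -8 to the remainder.
  remainder -9/16y⁴ + ⅜y³ + 69/16y² - 13/8y - 8 ≠ 0; add g_3 = -9/16y⁴ + ⅜y³ + 69/16y² - 13/8y - 8 to the basis.

The other S-polynomials (S(f_1,g_3), S(f_2,g_3)) all reduce to 0 modulo the current basis, so we have a Gröbner basis.
Inter-reduce: drop elements whose leading term is divisible by another's, tail-reduce, and make monic.
Reduced Gröbner basis: {x + ¾y² - 3, y⁴ - ⅔y³ - 23/3y² + 26/9y + 128/9}.

Buchberger on the second generating set:
h_1 = 8x + 6y² - 24, LT = x.
h_2 = 64x² + 32xy - 32x - 12y² + 8y + 32, LT = x².

S(h_1,h_2): lcm = x². S = ¾xy² - ½xy - 5/2x + 3/16y² - ⅛y - ½.
  leading term xy²: subtract (3/32y²)·h_1 from ¾xy² - ½xy - 5/2x + 3/16y² - ⅛y - ½ → -½xy - 5/2x - 9/16y⁴ + 39/16y² - ⅛y - ½
  leading term xy: subtract (-1/16y)·h_1 from -½xy - 5/2x - 9/16y⁴ + 39/16y² - ⅛y - ½ → -5/2x - 9/16y⁴ + ⅜y³ + 39/16y² - 13/8y - ½
  leading term x: subtract (-5/16)·h_1 from -5/2x - 9/16y⁴ + ⅜y³ + 39/16y² - 13/8y - ½ → -9/16y⁴ + ⅜y³ + 69/16y² - 13/8y - 8
  leading term y⁴: no divisor's leading term divides it; move -9/16y⁴ to the remainder.
  leading term y³: no divisor's leading term divides it; move ⅜y³ to the remainder.
  leading term y²: no divisor's leading term divides it; move 69/16y² to the remainder.
  leading term y: no divisor's leading term divides it; move -13/8y to the remainder.
  leading term 1: no divisor's leading term divides it; move -8 to the remainder.
  remainder -9/16y⁴ + ⅜y³ + 69/16y² - 13/8y - 8 ≠ 0; add k_3 = -9/16y⁴ + ⅜y³ + 69/16y² - 13/8y - 8 to the basis.

The other S-polynomials (S(h_1,k_3), S(h_2,k_3)) all reduce to 0 modulo the current basis, so we have a Gröbner basis.
Inter-reduce: drop elements whose leading term is divisible by another's, tail-reduce, and make monic.
Reduced Gröbner basis: {x + ¾y² - 3, y⁴ - ⅔y³ - 23/3y² + 26/9y + 128/9}.

The two bases agree; hence the ideals are identical.

Yes, the ideals are equal.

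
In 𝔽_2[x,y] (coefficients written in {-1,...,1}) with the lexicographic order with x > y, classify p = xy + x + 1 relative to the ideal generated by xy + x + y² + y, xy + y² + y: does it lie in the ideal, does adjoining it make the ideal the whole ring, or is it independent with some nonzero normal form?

Adjoining xy + x + 1 makes the ideal the whole ring: the system is inconsistent.

First compute the reduced Gröbner basis of I by Buchberger's algorithm.
f_1 = xy + x + y² + y, LT = xy.
f_2 = xy + y² + y, LT = xy.

S(f_1,f_2): lcm = xy. S = x.
  leading term x: no divisor's leading term divides it; move x to the remainder.
  remainder x ≠ 0; add h_3 = x to the basis.

S(f_1,h_3): lcm = xy. S = x + y² + y.
  leading term x: subtract (1)·h_3 from x + y² + y → y² + y
  leading term y²: no divisor's leading term divides it; move y² to the remainder.
  leading term y: no divisor's leading term divides it; move y to the remainder.
  remainder y² + y ≠ 0; add h_4 = y² + y to the basis.

The other S-polynomials (S(f_2,h_3), S(f_1,h_4), S(f_2,h_4), S(h_3,h_4)) all reduce to 0 modulo the current basis, so we have a Gröbner basis.
Inter-reduce: drop elements whose leading term is divisible by another's, tail-reduce, and make monic.
Reduced Gröbner basis: {x, y² + y}.
Label its elements g_1 = x, g_2 = y² + y.

Reduce p = xy + x + 1 modulo G:
  leading term xy: subtract (y)·g_1 from xy + x + 1 → x + 1
  leading term x: subtract (1)·g_1 from x + 1 → 1
  leading term 1: no divisor's leading term divides it; move 1 to the remainder.
  normal form = 1.
The normal form is nonzero, so p ∉ I. Since p minus its normal form lies in I, I + (p) = I + (r) where r = 1; decide whether this ideal is the whole ring.
Here r = 1 is a nonzero constant, hence a unit: 1 ∈ I + (p), the Gröbner basis of I + (p) is {1}, and the enlarged system has no common solution — adjoining p is inconsistent.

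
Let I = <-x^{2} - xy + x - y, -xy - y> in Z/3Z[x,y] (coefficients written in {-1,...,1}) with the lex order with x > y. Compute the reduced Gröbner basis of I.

Buchberger's algorithm terminates because the ascending chain of leading-term ideals stabilizes.

f_1 = -x^{2} - xy + x - y, LT = x^{2}.
f_2 = -xy - y, LT = xy.

S(f_1,f_2): lcm = x^{2}y. S = xy^{2} + xy + y^{2}.
  reduce S modulo (f_1, f_2):
  remainder -y ≠ 0; add g_3 = -y to the basis.

The other S-polynomials (S(f_1,g_3), S(f_2,g_3)) all reduce to 0 modulo the current basis, so we have a Gröbner basis.
Inter-reduce: drop elements whose leading term is divisible by another's, tail-reduce, and make monic.

G = {x^{2} - x, y}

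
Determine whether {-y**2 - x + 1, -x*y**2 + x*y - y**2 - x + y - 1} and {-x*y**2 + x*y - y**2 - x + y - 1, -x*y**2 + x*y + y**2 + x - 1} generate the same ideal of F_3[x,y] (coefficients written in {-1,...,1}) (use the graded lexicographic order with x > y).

Two ideals are equal iff their reduced Gröbner bases coincide (the reduced basis is unique for a fixed ordering).
Buchberger on the first generating set:
f_1 = -y**2 - x + 1, LT = y**2.
f_2 = -x*y**2 + x*y - y**2 - x + y - 1, LT = x*y**2.

S(f_1,f_2): lcm = x*y**2. S = x**2 + x*y - y**2 + x + y - 1.
  leading term x**2: no divisor's leading term divides it; move x**2 to the remainder.
  leading term x*y: no divisor's leading term divides it; move x*y to the remainder.
  leading term y**2: subtract (1)·f_1 from -y**2 + x + y - 1 → -x + y + 1
  leading term x: no divisor's leading term divides it; move -x to the remainder.
  leading term y: no divisor's leading term divides it; move y to the remainder.
  leading term 1: no divisor's leading term divides it; move 1 to the remainder.
  remainder x**2 + x*y - x + y + 1 ≠ 0; add g_3 = x**2 + x*y - x + y + 1 to the basis.

The other S-polynomials (S(f_1,g_3), S(f_2,g_3)) all reduce to 0 modulo the current basis, so we have a Gröbner basis.
Inter-reduce: drop elements whose leading term is divisible by another's, tail-reduce, and make monic.
Reduced Gröbner basis: {x**2 + x*y - x + y + 1, y**2 + x - 1}.

Buchberger on the second generating set:
h_1 = -x*y**2 + x*y - y**2 - x + y - 1, LT = x*y**2.
h_2 = -x*y**2 + x*y + y**2 + x - 1, LT = x*y**2.

S(h_1,h_2): lcm = x*y**2. S = -y**2 - x - y.
  leading term y**2: no divisor's leading term divides it; move -y**2 to the remainder.
  leading term x: no divisor's leading term divides it; move -x to the remainder.
  leading term y: no divisor's leading term divides it; move -y to the remainder.
  remainder -y**2 - x - y ≠ 0; add k_3 = -y**2 - x - y to the basis.

S(h_1,k_3): lcm = x*y**2. S = -x**2 + x*y + y**2 + x - y + 1.
  leading term x**2: no divisor's leading term divides it; move -x**2 to the remainder.
  leading term x*y: no divisor's leading term divides it; move x*y to the remainder.
  leading term y**2: subtract (-1)·k_3 from y**2 + x - y + 1 → y + 1
  leading term y: no divisor's leading term divides it; move y to the remainder.
  leading term 1: no divisor's leading term divides it; move 1 to the remainder.
  remainder -x**2 + x*y + y + 1 ≠ 0; add k_4 = -x**2 + x*y + y + 1 to the basis.

The other S-polynomials (S(h_2,k_3), S(h_1,k_4), S(h_2,k_4), S(k_3,k_4)) all reduce to 0 modulo the current basis, so we have a Gröbner basis.
Inter-reduce: drop elements whose leading term is divisible by another's, tail-reduce, and make monic.
Reduced Gröbner basis: {x**2 - x*y - y - 1, y**2 + x + y}.

Since the reduced bases disagree, the two ideals are not the same.
The same test decides containment: I ⊆ J iff every generator of I reduces to 0 modulo a Gröbner basis of J.

No, the ideals differ.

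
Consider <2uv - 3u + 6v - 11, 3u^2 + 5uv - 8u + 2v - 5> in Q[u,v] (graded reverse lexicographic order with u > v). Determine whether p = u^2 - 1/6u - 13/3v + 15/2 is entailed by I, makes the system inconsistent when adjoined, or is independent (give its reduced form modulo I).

u^2 - 1/6u - 13/3v + 15/2 lies in I (it reduces to 0).

First compute the reduced Gröbner basis of I by Buchberger's algorithm.
f_1 = 2uv - 3u + 6v - 11, LT = uv.
f_2 = 3u^2 + 5uv - 8u + 2v - 5, LT = u^2.

S(f_1,f_2): lcm = u^2v. S = -5/3uv^2 - 3/2u^2 + 17/3uv - 2/3v^2 - 11/2u + 5/3v.
  leading term uv^2: subtract (-5/6v)·f_1 from -5/3uv^2 - 3/2u^2 + 17/3uv - 2/3v^2 - 11/2u + 5/3v → -3/2u^2 + 19/6uv + 13/3v^2 - 11/2u - 15/2v
  leading term u^2: subtract (-1/2)·f_2 from -3/2u^2 + 19/6uv + 13/3v^2 - 11/2u - 15/2v → 17/3uv + 13/3v^2 - 19/2u - 13/2v - 5/2
  leading term uv: subtract (17/6)·f_1 from 17/3uv + 13/3v^2 - 19/2u - 13/2v - 5/2 → 13/3v^2 - u - 47/2v + 86/3
  leading term v^2: no divisor's leading term divides it; move 13/3v^2 to the remainder.
  leading term u: no divisor's leading term divides it; move -u to the remainder.
  leading term v: no divisor's leading term divides it; move -47/2v to the remainder.
  leading term 1: no divisor's leading term divides it; move 86/3 to the remainder.
  remainder 13/3v^2 - u - 47/2v + 86/3 ≠ 0; add h_3 = 13/3v^2 - u - 47/2v + 86/3 to the basis.

S(f_1,h_3): lcm = uv^2. S = 3/13u^2 + 51/13uv + 3v^2 - 86/13u - 11/2v.
  leading term u^2: subtract (1/13)·f_2 from 3/13u^2 + 51/13uv + 3v^2 - 86/13u - 11/2v → 46/13uv + 3v^2 - 6u - 147/26v + 5/13
  leading term uv: subtract (23/13)·f_1 from 46/13uv + 3v^2 - 6u - 147/26v + 5/13 → 3v^2 - 9/13u - 423/26v + 258/13
  leading term v^2: subtract (9/13)·h_3 from 3v^2 - 9/13u - 423/26v + 258/13 → 0
  remainder 0.

S(f_2,h_3): leading monomials are coprime, so the S-polynomial reduces to 0 (Buchberger's first criterion).
Every S-polynomial of the final basis reduces to 0, so we have a Gröbner basis.
Inter-reduce: drop elements whose leading term is divisible by another's, tail-reduce, and make monic.
Reduced Gröbner basis: {u^2 - 1/6u - 13/3v + 15/2, uv - 3/2u + 3v - 11/2, v^2 - 3/13u - 141/26v + 86/13}.
Label its elements g_1 = u^2 - 1/6u - 13/3v + 15/2, g_2 = uv - 3/2u + 3v - 11/2, g_3 = v^2 - 3/13u - 141/26v + 86/13.

Reduce p = u^2 - 1/6u - 13/3v + 15/2 modulo G:
  leading term u^2: subtract (1)·g_1 from u^2 - 1/6u - 13/3v + 15/2 → 0
  normal form = 0.
Since the normal form is 0, p ∈ I.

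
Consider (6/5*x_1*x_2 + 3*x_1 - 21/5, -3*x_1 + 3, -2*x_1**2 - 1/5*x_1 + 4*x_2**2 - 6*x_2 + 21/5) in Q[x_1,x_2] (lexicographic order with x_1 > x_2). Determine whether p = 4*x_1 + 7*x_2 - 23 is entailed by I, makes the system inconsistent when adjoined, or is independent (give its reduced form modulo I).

Adjoining 4*x_1 + 7*x_2 - 23 makes the ideal the whole ring: the system is inconsistent.

First compute the reduced Gröbner basis of I by Buchberger's algorithm.
f_1 = 6/5*x_1*x_2 + 3*x_1 - 21/5, LT = x_1*x_2.
f_2 = -3*x_1 + 3, LT = x_1.
f_3 = -2*x_1**2 - 1/5*x_1 + 4*x_2**2 - 6*x_2 + 21/5, LT = x_1**2.

S(f_1,f_2): lcm = x_1*x_2. S = 5/2*x_1 + x_2 - 7/2.
  reduce S modulo (f_1, f_2, f_3):
  remainder x_2 - 1 ≠ 0; add h_4 = x_2 - 1 to the basis.

The other S-polynomials (S(f_1,f_3), S(f_2,f_3), S(f_1,h_4), S(f_2,h_4), S(f_3,h_4)) all reduce to 0 modulo the current basis, so we have a Gröbner basis.
Inter-reduce: drop elements whose leading term is divisible by another's, tail-reduce, and make monic.
Reduced Gröbner basis: {x_1 - 1, x_2 - 1}.
Label its elements g_1 = x_1 - 1, g_2 = x_2 - 1.

Reduce p = 4*x_1 + 7*x_2 - 23 modulo G:
  leading term x_1: subtract (4)·g_1 from 4*x_1 + 7*x_2 - 23 → 7*x_2 - 19
  leading term x_2: subtract (7)·g_2 from 7*x_2 - 19 → -12
  leading term 1: no divisor's leading term divides it; move -12 to the remainder.
  normal form = -12.
The normal form is nonzero, so p ∉ I. Since p minus its normal form lies in I, I + (p) = I + (r) where r = -12; decide whether this ideal is the whole ring.
Here r = -12 is a nonzero constant, hence a unit: 1 ∈ I + (p), the Gröbner basis of I + (p) is {1}, and the enlarged system has no common solution — adjoining p is inconsistent.

The remainder on division by a Gröbner basis is unique — it is the normal form.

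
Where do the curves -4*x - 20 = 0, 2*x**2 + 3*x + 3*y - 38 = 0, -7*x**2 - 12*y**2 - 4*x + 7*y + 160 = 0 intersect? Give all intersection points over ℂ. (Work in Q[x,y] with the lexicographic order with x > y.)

Compute a lex Gröbner basis by Buchberger's algorithm.
f_1 = -4*x - 20, LT = x.
f_2 = 2*x**2 + 3*x + 3*y - 38, LT = x**2.
f_3 = -7*x**2 - 4*x - 12*y**2 + 7*y + 160, LT = x**2.

S(f_1,f_2): lcm = x**2. S = 7/2*x - 3/2*y + 19.
  leading term x: subtract (-7/8)·f_1 from 7/2*x - 3/2*y + 19 → -3/2*y + 3/2
  leading term y: no divisor's leading term divides it; move -3/2*y to the remainder.
  leading term 1: no divisor's leading term divides it; move 3/2 to the remainder.
  remainder -3/2*y + 3/2 ≠ 0; add h_4 = -3/2*y + 3/2 to the basis.

S(f_1,f_3): lcm = x**2. S = 31/7*x - 12/7*y**2 + y + 160/7.
  leading term x: subtract (-31/28)·f_1 from 31/7*x - 12/7*y**2 + y + 160/7 → -12/7*y**2 + y + 5/7
  leading term y**2: subtract (8/7*y)·h_4 from -12/7*y**2 + y + 5/7 → -5/7*y + 5/7
  leading term y: subtract (10/21)·h_4 from -5/7*y + 5/7 → 0
  remainder 0.

S(f_2,f_3): lcm = x**2. S = 13/14*x - 12/7*y**2 + 5/2*y + 27/7.
  leading term x: subtract (-13/56)·f_1 from 13/14*x - 12/7*y**2 + 5/2*y + 27/7 → -12/7*y**2 + 5/2*y - 11/14
  leading term y**2: subtract (8/7*y)·h_4 from -12/7*y**2 + 5/2*y - 11/14 → 11/14*y - 11/14
  leading term y: subtract (-11/21)·h_4 from 11/14*y - 11/14 → 0
  remainder 0.

S(f_1,h_4): leading monomials are coprime, so the S-polynomial reduces to 0 (Buchberger's first criterion).
S(f_2,h_4): leading monomials are coprime, so the S-polynomial reduces to 0 (Buchberger's first criterion).
S(f_3,h_4): leading monomials are coprime, so the S-polynomial reduces to 0 (Buchberger's first criterion).
Every S-polynomial of the final basis reduces to 0, so we have a Gröbner basis.
Inter-reduce: drop elements whose leading term is divisible by another's, tail-reduce, and make monic.
Reduced Gröbner basis: {x + 5, y - 1}.

Since the basis is lex-ordered, y - 1 is univariate in y. Its roots are {1}. Back-substituting each root into the other basis elements fixes the other coordinates.
  y = 1: the earlier basis element becomes x + 5 = 0, giving x = -5 — point (-5, 1).

{(-5, 1)}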